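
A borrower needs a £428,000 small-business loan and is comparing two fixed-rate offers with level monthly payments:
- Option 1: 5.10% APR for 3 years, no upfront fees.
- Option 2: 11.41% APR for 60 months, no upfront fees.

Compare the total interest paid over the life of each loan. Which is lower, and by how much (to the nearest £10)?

Option 1: monthly rate = 5.1%/12 = 0.0042500; payment = 428,000 × 0.0042500 / (1 − (1+0.0042500)^−36) = £12,846.77.
Total interest on Option 1 = 36 × £12,846.77 − £428,000 = £34,483.72.
Option 2: monthly rate = 11.41%/12 = 0.0095083; payment = 428,000 × 0.0095083 / (1 − (1+0.0095083)^−60) = £9,393.51.
Total interest on Option 2 = 60 × £9,393.51 − £428,000 = £135,610.60.
Option 1 is lower by £101,126.88.

Option 1 by £101,130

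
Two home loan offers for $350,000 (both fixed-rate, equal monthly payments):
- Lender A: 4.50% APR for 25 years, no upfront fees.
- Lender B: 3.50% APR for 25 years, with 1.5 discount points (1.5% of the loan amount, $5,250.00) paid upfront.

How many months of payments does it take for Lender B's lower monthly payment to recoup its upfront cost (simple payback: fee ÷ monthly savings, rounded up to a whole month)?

Lender A: at 4.50% the monthly rate is 0.0037500, so the payment is 350,000 × 0.0037500 / (1 − 1.0037500^−300) = $1,945.41.
Lender B: monthly rate = 3.5%/12 = 0.0029167; payment = 350,000 × 0.0029167 / (1 − (1+0.0029167)^−300) = $1,752.18.
Monthly savings = $1,945.41 − $1,752.18 = $193.23.
Break-even = $5,250.00 / $193.23 = 27.17 → 28 months.

28 months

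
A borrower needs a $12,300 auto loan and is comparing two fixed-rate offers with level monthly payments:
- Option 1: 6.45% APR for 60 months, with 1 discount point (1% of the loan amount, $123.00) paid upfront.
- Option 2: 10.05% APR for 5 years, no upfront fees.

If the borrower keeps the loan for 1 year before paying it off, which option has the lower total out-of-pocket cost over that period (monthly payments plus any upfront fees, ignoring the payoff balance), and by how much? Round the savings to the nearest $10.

Option 1 by $130

Option 1: at 6.45% the monthly rate is 0.0053750, so the payment is 12,300 × 0.0053750 / (1 − 1.0053750^−60) = $240.38.
Option 2: at 10.05% the monthly rate is 0.0083750, so the payment is 12,300 × 0.0083750 / (1 − 1.0083750^−60) = $261.64.
Over 12 months: Option 1 costs 12 × $240.38 + $123.00 = $3,007.56; Option 2 costs 12 × $261.64 = $3,139.68.
Option 1 is cheaper by $3,139.68 − $3,007.56 = $132.12.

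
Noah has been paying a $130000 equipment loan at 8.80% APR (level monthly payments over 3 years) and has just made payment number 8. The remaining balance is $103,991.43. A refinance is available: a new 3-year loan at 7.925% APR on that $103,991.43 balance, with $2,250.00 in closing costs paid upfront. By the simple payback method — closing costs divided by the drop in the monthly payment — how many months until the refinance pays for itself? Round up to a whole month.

Current payment = 130,000 × 8.8%/12 / (1 − (1+0.0073333)^−36) = $4,121.88.
Refinanced payment = 103,991.43 × 0.0066042 / (1 − (1+0.0066042)^−36) = $3,255.12.
Monthly savings = $4,121.88 − $3,255.12 = $866.76.
Break-even = $2,250.00 / $866.76 = 2.60 → 3 months.

3 months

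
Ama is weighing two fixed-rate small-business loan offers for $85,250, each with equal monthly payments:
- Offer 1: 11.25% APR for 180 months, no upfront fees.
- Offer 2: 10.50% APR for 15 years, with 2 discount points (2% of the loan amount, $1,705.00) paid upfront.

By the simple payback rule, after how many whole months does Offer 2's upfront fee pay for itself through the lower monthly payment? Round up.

43 months

Offer 1: at 11.25% the monthly rate is 0.0093750, so the payment is 85,250 × 0.0093750 / (1 − 1.0093750^−180) = $982.37.
Offer 2: at 10.50% the monthly rate is 0.0087500, so the payment is 85,250 × 0.0087500 / (1 − 1.0087500^−180) = $942.35.
Monthly savings = $982.37 − $942.35 = $40.02.
Break-even = $1,705.00 / $40.02 = 42.60 → 43 months.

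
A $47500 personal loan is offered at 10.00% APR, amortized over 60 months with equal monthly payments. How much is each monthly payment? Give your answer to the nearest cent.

At 10.00% the monthly rate is 0.0083333, so the payment is 47,500 × 0.0083333 / (1 − 1.0083333^−60) = $1,009.23.

$1,009.23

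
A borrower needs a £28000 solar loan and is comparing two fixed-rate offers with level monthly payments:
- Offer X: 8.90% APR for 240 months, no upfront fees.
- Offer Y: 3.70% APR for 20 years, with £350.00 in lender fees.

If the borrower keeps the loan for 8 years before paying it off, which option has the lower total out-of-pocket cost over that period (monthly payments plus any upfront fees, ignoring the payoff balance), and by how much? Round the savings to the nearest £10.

Offer Y by £7,800

Offer X: at 8.90% the monthly rate is 0.0074167, so the payment is 28,000 × 0.0074167 / (1 − 1.0074167^−240) = £250.13.
Offer Y: at 3.70% the monthly rate is 0.0030833, so the payment is 28,000 × 0.0030833 / (1 − 1.0030833^−240) = £165.28.
Over 96 months: Offer X costs 96 × £250.13 = £24,012.48; Offer Y costs 96 × £165.28 + £350.00 = £16,216.88.
Offer Y is cheaper by £24,012.48 − £16,216.88 = £7,795.60.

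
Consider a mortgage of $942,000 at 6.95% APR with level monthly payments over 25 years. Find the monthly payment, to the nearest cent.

$6,627.84

At 6.95% the monthly rate is 0.0057917, so the payment is 942,000 × 0.0057917 / (1 − 1.0057917^−300) = $6,627.84.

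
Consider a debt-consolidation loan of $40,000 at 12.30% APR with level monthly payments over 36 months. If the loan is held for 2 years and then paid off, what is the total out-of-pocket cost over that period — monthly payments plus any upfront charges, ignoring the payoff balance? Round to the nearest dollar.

$32,023

Monthly rate = 12.3%/12 = 0.0102500; payment = 40,000 × 0.0102500 / (1 − (1+0.0102500)^−36) = $1,334.31.
Total outlay = 24 × $1,334.31 = $32,023.44.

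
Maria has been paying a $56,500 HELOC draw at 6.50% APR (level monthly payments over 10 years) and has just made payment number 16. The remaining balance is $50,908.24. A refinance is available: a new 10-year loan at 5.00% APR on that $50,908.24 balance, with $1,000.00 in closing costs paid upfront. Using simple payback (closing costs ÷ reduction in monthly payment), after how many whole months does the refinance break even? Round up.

Current payment = 56,500 × 6.5%/12 / (1 − (1+0.0054167)^−120) = $641.55.
Refinanced payment = 50,908.24 × 0.0041667 / (1 − (1+0.0041667)^−120) = $539.96.
Monthly savings = $641.55 − $539.96 = $101.59.
Break-even = $1,000.00 / $101.59 = 9.84 → 10 months.

10 months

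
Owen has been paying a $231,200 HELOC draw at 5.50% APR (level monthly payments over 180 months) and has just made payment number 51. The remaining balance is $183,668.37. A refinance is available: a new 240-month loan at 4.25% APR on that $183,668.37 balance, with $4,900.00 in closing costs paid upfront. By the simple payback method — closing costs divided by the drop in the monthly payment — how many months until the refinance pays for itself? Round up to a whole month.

Current payment = 231,200 × 5.5%/12 / (1 − (1+0.0045833)^−180) = $1,889.10.
Refinanced payment = 183,668.37 × 0.0035417 / (1 − (1+0.0035417)^−240) = $1,137.34.
Monthly savings = $1,889.10 − $1,137.34 = $751.76.
Break-even = $4,900.00 / $751.76 = 6.52 → 7 months.

7 months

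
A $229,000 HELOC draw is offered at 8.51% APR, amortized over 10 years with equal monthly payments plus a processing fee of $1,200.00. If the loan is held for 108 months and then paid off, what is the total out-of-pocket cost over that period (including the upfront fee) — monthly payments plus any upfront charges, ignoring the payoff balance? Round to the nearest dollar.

At 8.51% the monthly rate is 0.0070917, so the payment is 229,000 × 0.0070917 / (1 − 1.0070917^−120) = $2,840.50.
Total outlay = 108 × $2,840.50 + $1,200.00 = $307,974.00.

$307,974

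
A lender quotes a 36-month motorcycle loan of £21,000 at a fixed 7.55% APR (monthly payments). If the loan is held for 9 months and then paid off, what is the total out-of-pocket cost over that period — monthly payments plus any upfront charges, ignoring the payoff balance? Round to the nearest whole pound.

Monthly rate = 7.55%/12 = 0.0062917; payment = 21,000 × 0.0062917 / (1 − (1+0.0062917)^−36) = £653.71.
Total outlay = 9 × £653.71 = £5,883.39.

£5,883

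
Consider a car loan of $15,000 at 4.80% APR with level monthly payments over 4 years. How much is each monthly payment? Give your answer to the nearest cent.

$344.08

At 4.80% the monthly rate is 0.0040000, so the payment is 15,000 × 0.0040000 / (1 − 1.0040000^−48) = $344.08.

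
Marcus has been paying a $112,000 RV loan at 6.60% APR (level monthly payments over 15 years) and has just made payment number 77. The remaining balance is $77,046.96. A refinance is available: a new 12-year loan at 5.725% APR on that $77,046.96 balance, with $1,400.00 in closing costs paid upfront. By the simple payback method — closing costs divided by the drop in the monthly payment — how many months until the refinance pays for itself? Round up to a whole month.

6 months

Current payment = 112,000 × 6.6%/12 / (1 − (1+0.0055000)^−180) = $981.81.
Refinanced payment = 77,046.96 × 0.0047708 / (1 − (1+0.0047708)^−144) = $740.94.
Monthly savings = $981.81 − $740.94 = $240.87.
Break-even = $1,400.00 / $240.87 = 5.81 → 6 months.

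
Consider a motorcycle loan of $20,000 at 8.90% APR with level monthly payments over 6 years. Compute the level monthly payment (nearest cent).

At 8.90% the monthly rate is 0.0074167, so the payment is 20,000 × 0.0074167 / (1 − 1.0074167^−72) = $359.52.

$359.52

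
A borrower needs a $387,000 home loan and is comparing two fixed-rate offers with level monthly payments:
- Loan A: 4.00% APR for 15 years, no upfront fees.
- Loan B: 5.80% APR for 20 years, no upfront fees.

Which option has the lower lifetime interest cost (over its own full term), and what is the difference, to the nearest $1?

Loan A by $139,483

Loan A: monthly rate = 4%/12 = 0.0033333; payment = 387,000 × 0.0033333 / (1 − (1+0.0033333)^−180) = $2,862.59.
Total interest on Loan A = 180 × $2,862.59 − $387,000 = $128,266.20.
Loan B: at 5.80% the monthly rate is 0.0048333, so the payment is 387,000 × 0.0048333 / (1 − 1.0048333^−240) = $2,728.12.
Total interest on Loan B = 240 × $2,728.12 − $387,000 = $267,748.80.
Loan A is lower by $139,482.60.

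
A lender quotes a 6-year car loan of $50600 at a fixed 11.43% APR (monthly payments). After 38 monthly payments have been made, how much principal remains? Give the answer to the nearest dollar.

With monthly rate i = 11.43%/12 = 0.0095250, the balance after k of n payments is P · [(1+i)^n − (1+i)^k] / [(1+i)^n − 1].
(1+0.0095250)^72 = 1.97892639 and (1+0.0095250)^38 = 1.43366927, so the balance is 50,600 × (1.97892639 − 1.43366927) / (1.97892639 − 1) = $28,183.95.

$28,184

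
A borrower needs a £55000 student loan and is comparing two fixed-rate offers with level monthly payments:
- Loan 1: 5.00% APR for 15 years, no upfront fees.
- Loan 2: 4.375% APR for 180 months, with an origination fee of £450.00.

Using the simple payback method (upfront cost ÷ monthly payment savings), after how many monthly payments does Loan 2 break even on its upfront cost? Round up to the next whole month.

26 months

Loan 1: monthly rate = 5%/12 = 0.0041667; payment = 55,000 × 0.0041667 / (1 − (1+0.0041667)^−180) = £434.94.
Loan 2: monthly rate = 4.375%/12 = 0.0036458; payment = 55,000 × 0.0036458 / (1 − (1+0.0036458)^−180) = £417.24.
Monthly savings = £434.94 − £417.24 = £17.70.
Break-even = £450.00 / £17.70 = 25.42 → 26 months.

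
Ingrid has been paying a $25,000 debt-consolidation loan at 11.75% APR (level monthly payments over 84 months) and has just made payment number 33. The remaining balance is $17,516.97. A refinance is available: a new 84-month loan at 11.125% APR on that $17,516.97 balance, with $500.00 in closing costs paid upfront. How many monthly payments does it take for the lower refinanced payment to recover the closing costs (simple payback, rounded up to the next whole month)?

Current payment = 25,000 × 11.75%/12 / (1 − (1+0.0097917)^−84) = $437.98.
Refinanced payment = 17,516.97 × 0.0092708 / (1 − (1+0.0092708)^−84) = $301.09.
Monthly savings = $437.98 − $301.09 = $136.89.
Break-even = $500.00 / $136.89 = 3.65 → 4 months.

4 months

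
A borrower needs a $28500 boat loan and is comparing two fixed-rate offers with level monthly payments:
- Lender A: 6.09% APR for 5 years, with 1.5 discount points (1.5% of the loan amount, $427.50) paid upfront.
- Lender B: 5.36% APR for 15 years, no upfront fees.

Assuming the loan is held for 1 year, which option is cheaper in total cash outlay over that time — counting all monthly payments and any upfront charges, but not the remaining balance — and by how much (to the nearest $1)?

Lender A: monthly rate = 6.09%/12 = 0.0050750; payment = 28,500 × 0.0050750 / (1 − (1+0.0050750)^−60) = $552.18.
Lender B: monthly rate = 5.36%/12 = 0.0044667; payment = 28,500 × 0.0044667 / (1 − (1+0.0044667)^−180) = $230.76.
Over 12 months: Lender A costs 12 × $552.18 + $427.50 = $7,053.66; Lender B costs 12 × $230.76 = $2,769.12.
Lender B is cheaper by $7,053.66 − $2,769.12 = $4,284.54.

Lender B by $4,285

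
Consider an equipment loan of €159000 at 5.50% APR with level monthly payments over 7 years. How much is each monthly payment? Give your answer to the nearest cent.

At 5.50% the monthly rate is 0.0045833, so the payment is 159,000 × 0.0045833 / (1 − 1.0045833^−84) = €2,284.84.

€2,284.84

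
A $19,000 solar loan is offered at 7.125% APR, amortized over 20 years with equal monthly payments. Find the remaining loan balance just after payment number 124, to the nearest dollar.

$12,444

With monthly rate i = 7.125%/12 = 0.0059375, the balance after k of n payments is P · [(1+i)^n − (1+i)^k] / [(1+i)^n − 1].
(1+0.0059375)^240 = 4.14037433 and (1+0.0059375)^124 = 2.08354938, so the balance is 19,000 × (4.14037433 − 2.08354938) / (4.14037433 − 1) = $12,444.27.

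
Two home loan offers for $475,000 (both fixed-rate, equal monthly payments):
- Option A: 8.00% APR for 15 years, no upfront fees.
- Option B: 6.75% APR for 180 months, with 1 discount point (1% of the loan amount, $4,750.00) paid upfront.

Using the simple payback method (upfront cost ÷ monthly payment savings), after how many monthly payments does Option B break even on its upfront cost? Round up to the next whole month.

Option A: at 8.00% the monthly rate is 0.0066667, so the payment is 475,000 × 0.0066667 / (1 − 1.0066667^−180) = $4,539.35.
Option B: monthly rate = 6.75%/12 = 0.0056250; payment = 475,000 × 0.0056250 / (1 − (1+0.0056250)^−180) = $4,203.32.
Monthly savings = $4,539.35 − $4,203.32 = $336.03.
Break-even = $4,750.00 / $336.03 = 14.14 → 15 months.

15 months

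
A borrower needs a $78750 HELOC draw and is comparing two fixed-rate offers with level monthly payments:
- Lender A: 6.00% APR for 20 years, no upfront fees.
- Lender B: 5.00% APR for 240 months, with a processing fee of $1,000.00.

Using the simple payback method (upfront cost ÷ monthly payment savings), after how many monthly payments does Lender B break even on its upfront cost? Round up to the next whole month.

23 months

Lender A: at 6.00% the monthly rate is 0.0050000, so the payment is 78,750 × 0.0050000 / (1 − 1.0050000^−240) = $564.19.
Lender B: at 5.00% the monthly rate is 0.0041667, so the payment is 78,750 × 0.0041667 / (1 − 1.0041667^−240) = $519.72.
Monthly savings = $564.19 − $519.72 = $44.47.
Break-even = $1,000.00 / $44.47 = 22.49 → 23 months.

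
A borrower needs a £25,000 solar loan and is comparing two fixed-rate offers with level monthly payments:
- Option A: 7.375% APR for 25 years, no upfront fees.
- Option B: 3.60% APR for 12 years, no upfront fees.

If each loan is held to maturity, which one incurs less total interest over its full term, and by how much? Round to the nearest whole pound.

Option B by £23,991

Option A: at 7.375% the monthly rate is 0.0061458, so the payment is 25,000 × 0.0061458 / (1 − 1.0061458^−300) = £182.72.
Total interest on Option A = 300 × £182.72 − £25,000 = £29,816.00.
Option B: at 3.60% the monthly rate is 0.0030000, so the payment is 25,000 × 0.0030000 / (1 − 1.0030000^−144) = £214.06.
Total interest on Option B = 144 × £214.06 − £25,000 = £5,824.64.
Option B is lower by £23,991.36.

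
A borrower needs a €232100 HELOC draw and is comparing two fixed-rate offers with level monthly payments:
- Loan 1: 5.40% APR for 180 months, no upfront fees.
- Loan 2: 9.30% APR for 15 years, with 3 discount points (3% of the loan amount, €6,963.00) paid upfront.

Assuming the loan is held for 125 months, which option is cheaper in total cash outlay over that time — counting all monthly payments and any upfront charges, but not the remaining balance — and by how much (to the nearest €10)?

Loan 1: at 5.40% the monthly rate is 0.0045000, so the payment is 232,100 × 0.0045000 / (1 − 1.0045000^−180) = €1,884.16.
Loan 2: monthly rate = 9.3%/12 = 0.0077500; payment = 232,100 × 0.0077500 / (1 − (1+0.0077500)^−180) = €2,395.71.
Over 125 months: Loan 1 costs 125 × €1,884.16 = €235,520.00; Loan 2 costs 125 × €2,395.71 + €6,963.00 = €306,426.75.
Loan 1 is cheaper by €306,426.75 − €235,520.00 = €70,906.75.

Loan 1 by €70,910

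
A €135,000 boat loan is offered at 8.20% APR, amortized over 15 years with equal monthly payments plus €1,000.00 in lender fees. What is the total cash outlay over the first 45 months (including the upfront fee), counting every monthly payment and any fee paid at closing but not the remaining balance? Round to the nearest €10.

€59,760

At 8.20% the monthly rate is 0.0068333, so the payment is 135,000 × 0.0068333 / (1 − 1.0068333^−180) = €1,305.77.
Total outlay = 45 × €1,305.77 + €1,000.00 = €59,759.65.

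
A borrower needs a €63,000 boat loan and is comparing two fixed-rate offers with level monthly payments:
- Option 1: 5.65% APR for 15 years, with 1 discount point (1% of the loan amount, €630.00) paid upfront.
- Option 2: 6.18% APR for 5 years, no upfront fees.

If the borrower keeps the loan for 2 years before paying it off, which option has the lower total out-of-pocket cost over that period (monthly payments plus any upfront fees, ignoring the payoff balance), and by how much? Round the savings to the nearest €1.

Option 1 by €16,253

Option 1: monthly rate = 5.65%/12 = 0.0047083; payment = 63,000 × 0.0047083 / (1 − (1+0.0047083)^−180) = €519.79.
Option 2: monthly rate = 6.18%/12 = 0.0051500; payment = 63,000 × 0.0051500 / (1 − (1+0.0051500)^−60) = €1,223.25.
Over 24 months: Option 1 costs 24 × €519.79 + €630.00 = €13,104.96; Option 2 costs 24 × €1,223.25 = €29,358.00.
Option 1 is cheaper by €29,358.00 − €13,104.96 = €16,253.04.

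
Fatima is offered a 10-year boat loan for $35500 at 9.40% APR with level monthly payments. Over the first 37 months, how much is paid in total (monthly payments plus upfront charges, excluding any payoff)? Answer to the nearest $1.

$16,925

At 9.40% the monthly rate is 0.0078333, so the payment is 35,500 × 0.0078333 / (1 − 1.0078333^−120) = $457.42.
Total outlay = 37 × $457.42 = $16,924.54.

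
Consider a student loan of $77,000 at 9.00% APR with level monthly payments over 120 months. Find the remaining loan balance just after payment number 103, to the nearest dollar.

With monthly rate i = 9%/12 = 0.0075000, the balance after k of n payments is P · [(1+i)^n − (1+i)^k] / [(1+i)^n − 1].
(1+0.0075000)^120 = 2.45135708 and (1+0.0075000)^103 = 2.15894036, so the balance is 77,000 × (2.45135708 − 2.15894036) / (2.45135708 − 1) = $15,513.82.

$15,514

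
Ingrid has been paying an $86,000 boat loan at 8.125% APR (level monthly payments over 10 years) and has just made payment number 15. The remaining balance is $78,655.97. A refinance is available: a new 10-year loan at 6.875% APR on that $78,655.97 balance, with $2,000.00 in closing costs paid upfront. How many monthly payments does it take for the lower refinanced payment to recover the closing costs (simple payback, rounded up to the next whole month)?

15 months

Current payment = 86,000 × 8.125%/12 / (1 − (1+0.0067708)^−120) = $1,049.11.
Refinanced payment = 78,655.97 × 0.0057292 / (1 − (1+0.0057292)^−120) = $908.20.
Monthly savings = $1,049.11 − $908.20 = $140.91.
Break-even = $2,000.00 / $140.91 = 14.19 → 15 months.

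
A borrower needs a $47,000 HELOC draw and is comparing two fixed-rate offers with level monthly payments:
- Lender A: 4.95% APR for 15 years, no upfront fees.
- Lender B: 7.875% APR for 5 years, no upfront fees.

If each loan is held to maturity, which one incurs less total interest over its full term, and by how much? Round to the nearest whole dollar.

Lender B by $9,670

Lender A: at 4.95% the monthly rate is 0.0041250, so the payment is 47,000 × 0.0041250 / (1 − 1.0041250^−180) = $370.45.
Total interest on Lender A = 180 × $370.45 − $47,000 = $19,681.00.
Lender B: monthly rate = 7.875%/12 = 0.0065625; payment = 47,000 × 0.0065625 / (1 − (1+0.0065625)^−60) = $950.18.
Total interest on Lender B = 60 × $950.18 − $47,000 = $10,010.80.
Lender B is lower by $9,670.20.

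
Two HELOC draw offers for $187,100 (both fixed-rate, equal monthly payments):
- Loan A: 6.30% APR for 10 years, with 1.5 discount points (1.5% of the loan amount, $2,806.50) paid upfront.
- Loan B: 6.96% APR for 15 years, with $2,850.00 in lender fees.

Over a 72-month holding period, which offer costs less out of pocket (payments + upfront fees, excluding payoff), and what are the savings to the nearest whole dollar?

Loan B by $30,770

Loan A: at 6.30% the monthly rate is 0.0052500, so the payment is 187,100 × 0.0052500 / (1 − 1.0052500^−120) = $2,105.49.
Loan B: at 6.96% the monthly rate is 0.0058000, so the payment is 187,100 × 0.0058000 / (1 − 1.0058000^−180) = $1,677.53.
Over 72 months: Loan A costs 72 × $2,105.49 + $2,806.50 = $154,401.78; Loan B costs 72 × $1,677.53 + $2,850.00 = $123,632.16.
Loan B is cheaper by $154,401.78 − $123,632.16 = $30,769.62.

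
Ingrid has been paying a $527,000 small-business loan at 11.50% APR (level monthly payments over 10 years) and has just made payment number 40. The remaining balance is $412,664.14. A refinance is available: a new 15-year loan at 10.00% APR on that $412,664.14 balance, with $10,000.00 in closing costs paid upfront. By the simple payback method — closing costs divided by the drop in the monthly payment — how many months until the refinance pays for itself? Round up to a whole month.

Current payment = 527,000 × 11.5%/12 / (1 − (1+0.0095833)^−120) = $7,409.38.
Refinanced payment = 412,664.14 × 0.0083333 / (1 − (1+0.0083333)^−180) = $4,434.51.
Monthly savings = $7,409.38 − $4,434.51 = $2,974.87.
Break-even = $10,000.00 / $2,974.87 = 3.36 → 4 months.

4 months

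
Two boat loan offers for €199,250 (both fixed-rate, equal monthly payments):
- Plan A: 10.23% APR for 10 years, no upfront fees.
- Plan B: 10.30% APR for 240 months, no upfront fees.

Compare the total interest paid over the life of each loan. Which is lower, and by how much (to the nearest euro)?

Plan A by €151,993

Plan A: monthly rate = 10.23%/12 = 0.0085250; payment = 199,250 × 0.0085250 / (1 − (1+0.0085250)^−120) = €2,658.55.
Total interest on Plan A = 120 × €2,658.55 − €199,250 = €119,776.00.
Plan B: at 10.30% the monthly rate is 0.0085833, so the payment is 199,250 × 0.0085833 / (1 − 1.0085833^−240) = €1,962.58.
Total interest on Plan B = 240 × €1,962.58 − €199,250 = €271,769.20.
Plan A is lower by €151,993.20.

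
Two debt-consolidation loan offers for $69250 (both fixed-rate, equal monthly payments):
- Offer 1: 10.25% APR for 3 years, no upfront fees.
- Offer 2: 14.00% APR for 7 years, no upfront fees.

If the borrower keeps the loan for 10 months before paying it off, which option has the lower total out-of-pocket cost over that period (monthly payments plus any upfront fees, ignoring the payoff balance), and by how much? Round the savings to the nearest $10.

Offer 1: at 10.25% the monthly rate is 0.0085417, so the payment is 69,250 × 0.0085417 / (1 − 1.0085417^−36) = $2,242.64.
Offer 2: monthly rate = 14%/12 = 0.0116667; payment = 69,250 × 0.0116667 / (1 − (1+0.0116667)^−84) = $1,297.75.
Over 10 months: Offer 1 costs 10 × $2,242.64 = $22,426.40; Offer 2 costs 10 × $1,297.75 = $12,977.50.
Offer 2 is cheaper by $22,426.40 − $12,977.50 = $9,448.90.

Offer 2 by $9,450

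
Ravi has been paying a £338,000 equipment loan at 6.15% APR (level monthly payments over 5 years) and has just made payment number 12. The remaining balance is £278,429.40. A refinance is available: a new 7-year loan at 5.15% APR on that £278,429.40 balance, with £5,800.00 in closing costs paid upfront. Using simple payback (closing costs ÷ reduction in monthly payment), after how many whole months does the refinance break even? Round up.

Current payment = 338,000 × 6.15%/12 / (1 − (1+0.0051250)^−60) = £6,558.09.
Refinanced payment = 278,429.40 × 0.0042917 / (1 − (1+0.0042917)^−84) = £3,954.95.
Monthly savings = £6,558.09 − £3,954.95 = £2,603.14.
Break-even = £5,800.00 / £2,603.14 = 2.23 → 3 months.

3 months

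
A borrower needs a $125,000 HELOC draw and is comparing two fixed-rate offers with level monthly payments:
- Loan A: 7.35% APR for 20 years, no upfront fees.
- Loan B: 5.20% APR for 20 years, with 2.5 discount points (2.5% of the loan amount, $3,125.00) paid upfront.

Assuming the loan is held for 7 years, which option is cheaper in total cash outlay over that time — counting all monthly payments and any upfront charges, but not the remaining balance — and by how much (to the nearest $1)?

Loan B by $10,041

Loan A: monthly rate = 7.35%/12 = 0.0061250; payment = 125,000 × 0.0061250 / (1 − (1+0.0061250)^−240) = $995.56.
Loan B: monthly rate = 5.2%/12 = 0.0043333; payment = 125,000 × 0.0043333 / (1 − (1+0.0043333)^−240) = $838.82.
Over 84 months: Loan A costs 84 × $995.56 = $83,627.04; Loan B costs 84 × $838.82 + $3,125.00 = $73,585.88.
Loan B is cheaper by $83,627.04 − $73,585.88 = $10,041.16.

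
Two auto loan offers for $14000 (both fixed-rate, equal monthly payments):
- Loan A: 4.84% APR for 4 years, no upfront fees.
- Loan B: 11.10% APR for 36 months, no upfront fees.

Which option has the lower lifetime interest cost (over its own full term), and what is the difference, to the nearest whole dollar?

Loan A: monthly rate = 4.84%/12 = 0.0040333; payment = 14,000 × 0.0040333 / (1 − (1+0.0040333)^−48) = $321.40.
Total interest on Loan A = 48 × $321.40 − $14,000 = $1,427.20.
Loan B: monthly rate = 11.1%/12 = 0.0092500; payment = 14,000 × 0.0092500 / (1 − (1+0.0092500)^−36) = $459.01.
Total interest on Loan B = 36 × $459.01 − $14,000 = $2,524.36.
Loan A is lower by $1,097.16.

Loan A by $1,097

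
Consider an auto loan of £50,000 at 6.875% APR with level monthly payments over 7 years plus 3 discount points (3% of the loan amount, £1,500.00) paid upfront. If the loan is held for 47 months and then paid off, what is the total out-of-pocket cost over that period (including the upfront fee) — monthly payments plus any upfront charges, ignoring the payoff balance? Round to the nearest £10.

£36,820

At 6.875% the monthly rate is 0.0057292, so the payment is 50,000 × 0.0057292 / (1 − 1.0057292^−84) = £751.58.
Total outlay = 47 × £751.58 + £1,500.00 = £36,824.26.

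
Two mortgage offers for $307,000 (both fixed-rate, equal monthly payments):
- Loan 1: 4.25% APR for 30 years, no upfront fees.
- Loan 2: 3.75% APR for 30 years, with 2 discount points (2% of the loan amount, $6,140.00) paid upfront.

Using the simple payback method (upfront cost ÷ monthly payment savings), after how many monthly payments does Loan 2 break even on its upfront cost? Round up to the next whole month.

Loan 1: at 4.25% the monthly rate is 0.0035417, so the payment is 307,000 × 0.0035417 / (1 − 1.0035417^−360) = $1,510.26.
Loan 2: at 3.75% the monthly rate is 0.0031250, so the payment is 307,000 × 0.0031250 / (1 − 1.0031250^−360) = $1,421.76.
Monthly savings = $1,510.26 − $1,421.76 = $88.50.
Break-even = $6,140.00 / $88.50 = 69.38 → 70 months.

70 months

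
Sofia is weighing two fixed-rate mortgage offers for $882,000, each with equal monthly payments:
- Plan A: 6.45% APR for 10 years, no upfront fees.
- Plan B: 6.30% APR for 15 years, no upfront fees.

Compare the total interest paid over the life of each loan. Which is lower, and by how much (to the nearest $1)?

Plan A by $166,474

Plan A: monthly rate = 6.45%/12 = 0.0053750; payment = 882,000 × 0.0053750 / (1 − (1+0.0053750)^−120) = $9,992.51.
Total interest on Plan A = 120 × $9,992.51 − $882,000 = $317,101.20.
Plan B: at 6.30% the monthly rate is 0.0052500, so the payment is 882,000 × 0.0052500 / (1 − 1.0052500^−180) = $7,586.53.
Total interest on Plan B = 180 × $7,586.53 − $882,000 = $483,575.40.
Plan A is lower by $166,474.20.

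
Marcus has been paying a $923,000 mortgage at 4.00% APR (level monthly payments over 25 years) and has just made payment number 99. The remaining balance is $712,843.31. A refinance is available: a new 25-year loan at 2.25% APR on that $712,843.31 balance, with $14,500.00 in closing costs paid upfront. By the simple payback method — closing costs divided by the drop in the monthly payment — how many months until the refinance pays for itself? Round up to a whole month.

9 months

Current payment = 923,000 × 4%/12 / (1 − (1+0.0033333)^−300) = $4,871.93.
Refinanced payment = 712,843.31 × 0.0018750 / (1 − (1+0.0018750)^−300) = $3,108.93.
Monthly savings = $4,871.93 − $3,108.93 = $1,763.00.
Break-even = $14,500.00 / $1,763.00 = 8.22 → 9 months.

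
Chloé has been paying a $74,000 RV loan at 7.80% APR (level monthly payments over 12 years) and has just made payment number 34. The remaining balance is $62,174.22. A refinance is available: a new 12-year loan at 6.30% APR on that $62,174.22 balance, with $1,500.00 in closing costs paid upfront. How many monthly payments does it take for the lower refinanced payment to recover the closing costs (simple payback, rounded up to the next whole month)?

9 months

Current payment = 74,000 × 7.8%/12 / (1 − (1+0.0065000)^−144) = $792.92.
Refinanced payment = 62,174.22 × 0.0052500 / (1 − (1+0.0052500)^−144) = $616.42.
Monthly savings = $792.92 − $616.42 = $176.50.
Break-even = $1,500.00 / $176.50 = 8.50 → 9 months.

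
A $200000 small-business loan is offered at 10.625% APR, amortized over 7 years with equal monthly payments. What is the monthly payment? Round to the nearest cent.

Monthly rate = 10.625%/12 = 0.0088542; payment = 200,000 × 0.0088542 / (1 − (1+0.0088542)^−84) = $3,385.18.

$3,385.18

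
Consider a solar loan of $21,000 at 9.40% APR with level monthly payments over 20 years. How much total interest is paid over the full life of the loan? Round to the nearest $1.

Monthly rate = 9.4%/12 = 0.0078333; payment = 21,000 × 0.0078333 / (1 − (1+0.0078333)^−240) = $194.38.
Total paid = 240 × $194.38 = $46,651.20; interest = $46,651.20 − $21,000 = $25,651.20.

$25,651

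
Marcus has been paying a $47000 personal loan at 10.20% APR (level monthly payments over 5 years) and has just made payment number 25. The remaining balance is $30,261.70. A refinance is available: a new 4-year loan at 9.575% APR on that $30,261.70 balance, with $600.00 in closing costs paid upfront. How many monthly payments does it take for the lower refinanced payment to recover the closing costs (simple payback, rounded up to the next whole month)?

Current payment = 47,000 × 10.2%/12 / (1 − (1+0.0085000)^−60) = $1,003.24.
Refinanced payment = 30,261.70 × 0.0079792 / (1 − (1+0.0079792)^−48) = $761.35.
Monthly savings = $1,003.24 − $761.35 = $241.89.
Break-even = $600.00 / $241.89 = 2.48 → 3 months.

3 months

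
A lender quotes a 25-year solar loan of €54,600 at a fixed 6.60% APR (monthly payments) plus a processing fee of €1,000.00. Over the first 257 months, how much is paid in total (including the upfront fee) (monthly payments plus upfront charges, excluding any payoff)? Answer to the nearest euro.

€96,625

At 6.60% the monthly rate is 0.0055000, so the payment is 54,600 × 0.0055000 / (1 − 1.0055000^−300) = €372.08.
Total outlay = 257 × €372.08 + €1,000.00 = €96,624.56.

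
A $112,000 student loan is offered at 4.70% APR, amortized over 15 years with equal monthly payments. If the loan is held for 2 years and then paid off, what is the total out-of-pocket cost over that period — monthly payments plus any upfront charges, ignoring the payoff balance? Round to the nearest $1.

At 4.70% the monthly rate is 0.0039167, so the payment is 112,000 × 0.0039167 / (1 − 1.0039167^−180) = $868.28.
Total outlay = 24 × $868.28 = $20,838.72.

$20,839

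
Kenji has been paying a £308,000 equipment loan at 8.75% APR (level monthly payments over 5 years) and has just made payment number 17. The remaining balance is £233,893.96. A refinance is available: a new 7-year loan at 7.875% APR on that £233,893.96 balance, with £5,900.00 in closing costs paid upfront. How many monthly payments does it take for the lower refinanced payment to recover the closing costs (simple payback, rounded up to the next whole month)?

Current payment = 308,000 × 8.75%/12 / (1 − (1+0.0072917)^−60) = £6,356.27.
Refinanced payment = 233,893.96 × 0.0065625 / (1 − (1+0.0065625)^−84) = £3,630.97.
Monthly savings = £6,356.27 − £3,630.97 = £2,725.30.
Break-even = £5,900.00 / £2,725.30 = 2.16 → 3 months.

3 months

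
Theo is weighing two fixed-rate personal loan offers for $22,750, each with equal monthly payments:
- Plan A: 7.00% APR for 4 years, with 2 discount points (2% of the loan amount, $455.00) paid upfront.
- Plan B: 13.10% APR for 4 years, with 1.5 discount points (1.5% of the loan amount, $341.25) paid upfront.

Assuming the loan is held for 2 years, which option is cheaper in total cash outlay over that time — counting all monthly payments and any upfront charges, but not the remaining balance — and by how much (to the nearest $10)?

Plan A: at 7.00% the monthly rate is 0.0058333, so the payment is 22,750 × 0.0058333 / (1 − 1.0058333^−48) = $544.78.
Plan B: at 13.10% the monthly rate is 0.0109167, so the payment is 22,750 × 0.0109167 / (1 − 1.0109167^−48) = $611.46.
Over 24 months: Plan A costs 24 × $544.78 + $455.00 = $13,529.72; Plan B costs 24 × $611.46 + $341.25 = $15,016.29.
Plan A is cheaper by $15,016.29 − $13,529.72 = $1,486.57.

Plan A by $1,490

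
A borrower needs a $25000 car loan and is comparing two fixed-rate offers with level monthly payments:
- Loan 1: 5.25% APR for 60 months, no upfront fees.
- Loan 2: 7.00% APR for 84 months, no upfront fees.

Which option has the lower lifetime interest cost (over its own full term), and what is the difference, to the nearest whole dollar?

Loan 1 by $3,216

Loan 1: at 5.25% the monthly rate is 0.0043750, so the payment is 25,000 × 0.0043750 / (1 − 1.0043750^−60) = $474.65.
Total interest on Loan 1 = 60 × $474.65 − $25,000 = $3,479.00.
Loan 2: at 7.00% the monthly rate is 0.0058333, so the payment is 25,000 × 0.0058333 / (1 − 1.0058333^−84) = $377.32.
Total interest on Loan 2 = 84 × $377.32 − $25,000 = $6,694.88.
Loan 1 is lower by $3,215.88.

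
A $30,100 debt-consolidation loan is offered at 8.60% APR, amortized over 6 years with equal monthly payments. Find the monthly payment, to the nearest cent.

$536.61

Monthly rate = 8.6%/12 = 0.0071667; payment = 30,100 × 0.0071667 / (1 − (1+0.0071667)^−72) = $536.61.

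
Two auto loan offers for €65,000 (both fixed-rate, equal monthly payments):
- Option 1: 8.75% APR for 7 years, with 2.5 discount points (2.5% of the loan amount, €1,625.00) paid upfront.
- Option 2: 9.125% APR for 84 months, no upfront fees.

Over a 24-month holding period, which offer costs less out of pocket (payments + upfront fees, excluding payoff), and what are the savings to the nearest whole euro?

Option 1: monthly rate = 8.75%/12 = 0.0072917; payment = 65,000 × 0.0072917 / (1 − (1+0.0072917)^−84) = €1,037.56.
Option 2: at 9.125% the monthly rate is 0.0076042, so the payment is 65,000 × 0.0076042 / (1 − 1.0076042^−84) = €1,049.92.
Over 24 months: Option 1 costs 24 × €1,037.56 + €1,625.00 = €26,526.44; Option 2 costs 24 × €1,049.92 = €25,198.08.
Option 2 is cheaper by €26,526.44 − €25,198.08 = €1,328.36.

Option 2 by €1,328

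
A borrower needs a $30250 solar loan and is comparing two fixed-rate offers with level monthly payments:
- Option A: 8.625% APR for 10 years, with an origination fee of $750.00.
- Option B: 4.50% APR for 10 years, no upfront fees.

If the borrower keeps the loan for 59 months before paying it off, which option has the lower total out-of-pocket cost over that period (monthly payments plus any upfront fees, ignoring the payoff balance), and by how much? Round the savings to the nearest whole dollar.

Option A: at 8.625% the monthly rate is 0.0071875, so the payment is 30,250 × 0.0071875 / (1 − 1.0071875^−120) = $377.08.
Option B: at 4.50% the monthly rate is 0.0037500, so the payment is 30,250 × 0.0037500 / (1 − 1.0037500^−120) = $313.51.
Over 59 months: Option A costs 59 × $377.08 + $750.00 = $22,997.72; Option B costs 59 × $313.51 = $18,497.09.
Option B is cheaper by $22,997.72 − $18,497.09 = $4,500.63.

Option B by $4,501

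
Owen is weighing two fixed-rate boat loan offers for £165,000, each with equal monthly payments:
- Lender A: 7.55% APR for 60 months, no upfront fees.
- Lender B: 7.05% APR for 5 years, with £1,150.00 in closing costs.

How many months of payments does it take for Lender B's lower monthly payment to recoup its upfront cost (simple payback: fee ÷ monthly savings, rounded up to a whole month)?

30 months

Lender A: monthly rate = 7.55%/12 = 0.0062917; payment = 165,000 × 0.0062917 / (1 − (1+0.0062917)^−60) = £3,310.18.
Lender B: monthly rate = 7.05%/12 = 0.0058750; payment = 165,000 × 0.0058750 / (1 − (1+0.0058750)^−60) = £3,271.09.
Monthly savings = £3,310.18 − £3,271.09 = £39.09.
Break-even = £1,150.00 / £39.09 = 29.42 → 30 months.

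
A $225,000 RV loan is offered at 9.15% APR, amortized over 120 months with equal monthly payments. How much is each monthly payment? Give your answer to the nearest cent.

$2,868.50

At 9.15% the monthly rate is 0.0076250, so the payment is 225,000 × 0.0076250 / (1 − 1.0076250^−120) = $2,868.50.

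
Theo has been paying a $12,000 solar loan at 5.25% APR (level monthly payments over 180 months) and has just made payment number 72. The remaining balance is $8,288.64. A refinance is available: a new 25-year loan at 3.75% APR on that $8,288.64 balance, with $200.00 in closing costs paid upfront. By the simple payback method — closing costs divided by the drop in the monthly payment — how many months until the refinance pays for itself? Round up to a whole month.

4 months

Current payment = 12,000 × 5.25%/12 / (1 − (1+0.0043750)^−180) = $96.47.
Refinanced payment = 8,288.64 × 0.0031250 / (1 − (1+0.0031250)^−300) = $42.61.
Monthly savings = $96.47 − $42.61 = $53.86.
Break-even = $200.00 / $53.86 = 3.71 → 4 months.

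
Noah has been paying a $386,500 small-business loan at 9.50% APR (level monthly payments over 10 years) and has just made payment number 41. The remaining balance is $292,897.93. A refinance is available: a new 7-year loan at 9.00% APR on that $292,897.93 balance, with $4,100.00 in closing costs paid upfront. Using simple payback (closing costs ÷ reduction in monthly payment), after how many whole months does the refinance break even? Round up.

15 months

Current payment = 386,500 × 9.5%/12 / (1 − (1+0.0079167)^−120) = $5,001.22.
Refinanced payment = 292,897.93 × 0.0075000 / (1 − (1+0.0075000)^−84) = $4,712.46.
Monthly savings = $5,001.22 − $4,712.46 = $288.76.
Break-even = $4,100.00 / $288.76 = 14.20 → 15 months.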